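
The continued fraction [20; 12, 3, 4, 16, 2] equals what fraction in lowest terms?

Using pₖ = aₖpₖ₋₁ + pₖ₋₂ and qₖ = aₖqₖ₋₁ + qₖ₋₂:
  k=0: a=20, p=20, q=1
  k=1: a=12, p=241, q=12
  k=2: a=3, p=743, q=37
  k=3: a=4, p=3213, q=160
  k=4: a=16, p=52151, q=2597
  k=5: a=2, p=107515, q=5354

107515/5354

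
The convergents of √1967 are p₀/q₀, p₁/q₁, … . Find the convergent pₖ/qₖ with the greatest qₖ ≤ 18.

√1967 = [44; 2, 1, 5, 1, 2, 88, …] (period length 6).
Convergents:
  p_0/q_0 = 44/1
  p_1/q_1 = 89/2
  p_2/q_2 = 133/3
  p_3/q_3 = 754/17
  p_4/q_4 = 887/20
q_3 = 17 ≤ 18 < 20 = q_4, so the answer is 754/17.

754/17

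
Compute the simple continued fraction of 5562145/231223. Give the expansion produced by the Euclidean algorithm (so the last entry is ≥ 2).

[24; 18, 13, 2, 12, 3, 12]

5562145 = 24·231223 + 12793
231223 = 18·12793 + 949
12793 = 13·949 + 456
949 = 2·456 + 37
456 = 12·37 + 12
37 = 3·12 + 1
12 = 12·1 + 0  (stop)
So 5562145/231223 = [24; 18, 13, 2, 12, 3, 12].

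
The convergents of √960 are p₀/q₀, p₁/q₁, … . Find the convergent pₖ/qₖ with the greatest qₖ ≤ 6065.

119071/3843

√960 = [30; 1, 60, …] (period length 2).
Convergents:
  p_0/q_0 = 30/1
  p_1/q_1 = 31/1
  p_2/q_2 = 1890/61
  p_3/q_3 = 1921/62
  p_4/q_4 = 117150/3781
  p_5/q_5 = 119071/3843
  p_6/q_6 = 7261410/234361
q_5 = 3843 ≤ 6065 < 234361 = q_6, so the answer is 119071/3843.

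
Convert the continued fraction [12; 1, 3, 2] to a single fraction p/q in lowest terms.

Fold from the inside: start with 2/1.
  3 + 1/2 = 7/2
  1 + 2/7 = 9/7
  12 + 7/9 = 115/9

115/9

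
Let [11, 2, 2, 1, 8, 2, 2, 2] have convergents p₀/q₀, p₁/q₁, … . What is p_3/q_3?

Using pₖ = aₖpₖ₋₁ + pₖ₋₂, qₖ = aₖqₖ₋₁ + qₖ₋₂ (with p₋₁=1, p₋₂=0, q₋₁=0, q₋₂=1):
  k=0: a=11, p=11, q=1
  k=1: a=2, p=23, q=2
  k=2: a=2, p=57, q=5
  k=3: a=1, p=80, q=7

80/7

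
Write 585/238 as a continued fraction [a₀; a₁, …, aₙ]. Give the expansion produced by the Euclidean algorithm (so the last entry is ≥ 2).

585 = 2·238 + 109
238 = 2·109 + 20
109 = 5·20 + 9
20 = 2·9 + 2
9 = 4·2 + 1
2 = 2·1 + 0  (stop)
So 585/238 = [2; 2, 5, 2, 4, 2].

[2; 2, 5, 2, 4, 2]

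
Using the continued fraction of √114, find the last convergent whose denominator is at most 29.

√114 = [10; 1, 2, 10, 2, 1, 20, …] (period length 6).
Convergents:
  p_0/q_0 = 10/1
  p_1/q_1 = 11/1
  p_2/q_2 = 32/3
  p_3/q_3 = 331/31
q_2 = 3 ≤ 29 < 31 = q_3, so the answer is 32/3.

32/3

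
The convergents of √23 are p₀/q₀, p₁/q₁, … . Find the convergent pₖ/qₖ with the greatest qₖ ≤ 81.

√23 = [4; 1, 3, 1, 8, …] (period length 4).
Convergents:
  p_0/q_0 = 4/1
  p_1/q_1 = 5/1
  p_2/q_2 = 19/4
  p_3/q_3 = 24/5
  p_4/q_4 = 211/44
  p_5/q_5 = 235/49
  p_6/q_6 = 916/191
q_5 = 49 ≤ 81 < 191 = q_6, so the answer is 235/49.

235/49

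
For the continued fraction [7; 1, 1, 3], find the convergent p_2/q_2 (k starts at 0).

Using pₖ = aₖpₖ₋₁ + pₖ₋₂, qₖ = aₖqₖ₋₁ + qₖ₋₂ (with p₋₁=1, p₋₂=0, q₋₁=0, q₋₂=1):
  k=0: a=7, p=7, q=1
  k=1: a=1, p=8, q=1
  k=2: a=1, p=15, q=2

15/2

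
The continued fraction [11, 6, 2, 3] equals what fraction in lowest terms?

Using pₖ = aₖpₖ₋₁ + pₖ₋₂ and qₖ = aₖqₖ₋₁ + qₖ₋₂:
  k=0: a=11, p=11, q=1
  k=1: a=6, p=67, q=6
  k=2: a=2, p=145, q=13
  k=3: a=3, p=502, q=45

502/45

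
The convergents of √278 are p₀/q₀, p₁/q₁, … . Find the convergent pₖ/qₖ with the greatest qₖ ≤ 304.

2501/150

√278 = [16; 1, 2, 16, 2, 1, 32, …] (period length 6).
Convergents:
  p_0/q_0 = 16/1
  p_1/q_1 = 17/1
  p_2/q_2 = 50/3
  p_3/q_3 = 817/49
  p_4/q_4 = 1684/101
  p_5/q_5 = 2501/150
  p_6/q_6 = 81716/4901
q_5 = 150 ≤ 304 < 4901 = q_6, so the answer is 2501/150.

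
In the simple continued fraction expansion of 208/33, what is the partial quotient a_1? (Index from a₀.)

3

208 = 6·33 + 10   →  a_0 = 6
33 = 3·10 + 3   →  a_1 = 3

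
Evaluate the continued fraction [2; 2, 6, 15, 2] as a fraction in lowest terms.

Fold from the inside: start with 2/1.
  15 + 1/2 = 31/2
  6 + 2/31 = 188/31
  2 + 31/188 = 407/188
  2 + 188/407 = 1002/407

1002/407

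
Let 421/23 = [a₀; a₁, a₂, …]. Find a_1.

3

421 = 18·23 + 7   →  a_0 = 18
23 = 3·7 + 2   →  a_1 = 3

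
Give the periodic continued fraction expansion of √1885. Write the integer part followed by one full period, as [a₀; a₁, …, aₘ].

a₀ = ⌊√1885⌋ = 43.
With m₀=0, d₀=1 and mₖ₊₁ = dₖaₖ − mₖ, dₖ₊₁ = (n − mₖ₊₁²)/dₖ, aₖ₊₁ = ⌊(a₀+mₖ₊₁)/dₖ₊₁⌋:
  k=1: m=43, d=36, a=2
  k=2: m=29, d=29, a=2
  k=3: m=29, d=36, a=2
  k=4: m=43, d=1, a=86
d=1 and a=2a₀=86 at k=4, so the next step gives (m, d) = (43, 36) again — its k=1 value — and the period has length 4.

[43; 2, 2, 2, 86]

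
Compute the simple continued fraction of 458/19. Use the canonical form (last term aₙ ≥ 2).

458 = 24×19 + 2
19 = 9×2 + 1
2 = 2×1 + 0  (stop)
So 458/19 = [24; 9, 2].

[24; 9, 2]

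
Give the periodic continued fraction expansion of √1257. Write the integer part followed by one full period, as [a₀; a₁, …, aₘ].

[35; 2, 4, 1, 22, 1, 4, 2, 70]

a₀ = ⌊√1257⌋ = 35.
With m₀=0, d₀=1 and mₖ₊₁ = dₖaₖ − mₖ, dₖ₊₁ = (n − mₖ₊₁²)/dₖ, aₖ₊₁ = ⌊(a₀+mₖ₊₁)/dₖ₊₁⌋:
  k=1: m=35, d=32, a=2
  k=2: m=29, d=13, a=4
  k=3: m=23, d=56, a=1
  k=4: m=33, d=3, a=22
  k=5: m=33, d=56, a=1
  k=6: m=23, d=13, a=4
  k=7: m=29, d=32, a=2
  k=8: m=35, d=1, a=70
d=1 and a=2a₀=70 at k=8, so the next step gives (m, d) = (35, 32) again — its k=1 value — and the period has length 8.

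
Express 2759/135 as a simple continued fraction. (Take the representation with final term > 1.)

2759 = 20*135 + 59
135 = 2*59 + 17
59 = 3*17 + 8
17 = 2*8 + 1
8 = 8*1 + 0  (stop)
So 2759/135 = [20; 2, 3, 2, 8].

[20; 2, 3, 2, 8]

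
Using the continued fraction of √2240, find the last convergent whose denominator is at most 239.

√2240 = [47; 3, 23, 3, 94, …] (period length 4).
Convergents:
  p_0/q_0 = 47/1
  p_1/q_1 = 142/3
  p_2/q_2 = 3313/70
  p_3/q_3 = 10081/213
  p_4/q_4 = 950927/20092
q_3 = 213 ≤ 239 < 20092 = q_4, so the answer is 10081/213.

10081/213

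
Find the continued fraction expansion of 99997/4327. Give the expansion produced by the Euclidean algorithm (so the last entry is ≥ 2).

[23; 9, 11, 14, 3]

99997 = 23·4327 + 476
4327 = 9·476 + 43
476 = 11·43 + 3
43 = 14·3 + 1
3 = 3·1 + 0  (stop)
So 99997/4327 = [23; 9, 11, 14, 3].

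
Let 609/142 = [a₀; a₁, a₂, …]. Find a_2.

609 = 4·142 + 41   →  a_0 = 4
142 = 3·41 + 19   →  a_1 = 3
41 = 2·19 + 3   →  a_2 = 2

2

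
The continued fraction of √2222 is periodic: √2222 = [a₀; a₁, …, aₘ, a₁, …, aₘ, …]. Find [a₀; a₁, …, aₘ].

a₀ = ⌊√2222⌋ = 47.
With m₀=0, d₀=1 and mₖ₊₁ = dₖaₖ − mₖ, dₖ₊₁ = (n − mₖ₊₁²)/dₖ, aₖ₊₁ = ⌊(a₀+mₖ₊₁)/dₖ₊₁⌋:
  k=1: m=47, d=13, a=7
  k=2: m=44, d=22, a=4
  k=3: m=44, d=13, a=7
  k=4: m=47, d=1, a=94
d=1 and a=2a₀=94 at k=4, so the next step gives (m, d) = (47, 13) again — its k=1 value — and the period has length 4.

[47; 7, 4, 7, 94]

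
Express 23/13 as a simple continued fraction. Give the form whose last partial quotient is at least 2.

[1; 1, 3, 3]

23 = 1×13 + 10
13 = 1×10 + 3
10 = 3×3 + 1
3 = 3×1 + 0  (stop)
So 23/13 = [1; 1, 3, 3].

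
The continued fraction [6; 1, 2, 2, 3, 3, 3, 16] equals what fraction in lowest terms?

28546/4255

Fold from the inside: start with 16/1.
  3 + 1/16 = 49/16
  3 + 16/49 = 163/49
  3 + 49/163 = 538/163
  2 + 163/538 = 1239/538
  2 + 538/1239 = 3016/1239
  1 + 1239/3016 = 4255/3016
  6 + 3016/4255 = 28546/4255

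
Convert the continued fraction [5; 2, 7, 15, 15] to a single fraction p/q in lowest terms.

18697/3420

Fold from the inside: start with 15/1.
  15 + 1/15 = 226/15
  7 + 15/226 = 1597/226
  2 + 226/1597 = 3420/1597
  5 + 1597/3420 = 18697/3420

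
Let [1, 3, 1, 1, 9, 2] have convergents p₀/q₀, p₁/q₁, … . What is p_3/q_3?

Using pₖ = aₖpₖ₋₁ + pₖ₋₂, qₖ = aₖqₖ₋₁ + qₖ₋₂ (with p₋₁=1, p₋₂=0, q₋₁=0, q₋₂=1):
  k=0: a=1, p=1, q=1
  k=1: a=3, p=4, q=3
  k=2: a=1, p=5, q=4
  k=3: a=1, p=9, q=7

9/7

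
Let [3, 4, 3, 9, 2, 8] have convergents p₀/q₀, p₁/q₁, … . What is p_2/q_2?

Using pₖ = aₖpₖ₋₁ + pₖ₋₂, qₖ = aₖqₖ₋₁ + qₖ₋₂ (with p₋₁=1, p₋₂=0, q₋₁=0, q₋₂=1):
  k=0: a=3, p=3, q=1
  k=1: a=4, p=13, q=4
  k=2: a=3, p=42, q=13

42/13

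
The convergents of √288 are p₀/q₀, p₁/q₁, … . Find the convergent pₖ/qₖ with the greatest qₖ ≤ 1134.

√288 = [16; 1, 32, …] (period length 2).
Convergents:
  p_0/q_0 = 16/1
  p_1/q_1 = 17/1
  p_2/q_2 = 560/33
  p_3/q_3 = 577/34
  p_4/q_4 = 19024/1121
  p_5/q_5 = 19601/1155
q_4 = 1121 ≤ 1134 < 1155 = q_5, so the answer is 19024/1121.

19024/1121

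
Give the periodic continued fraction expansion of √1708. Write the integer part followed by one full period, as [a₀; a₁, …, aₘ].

a₀ = ⌊√1708⌋ = 41.
With m₀=0, d₀=1 and mₖ₊₁ = dₖaₖ − mₖ, dₖ₊₁ = (n − mₖ₊₁²)/dₖ, aₖ₊₁ = ⌊(a₀+mₖ₊₁)/dₖ₊₁⌋:
  k=1: m=41, d=27, a=3
  k=2: m=40, d=4, a=20
  k=3: m=40, d=27, a=3
  k=4: m=41, d=1, a=82
d=1 and a=2a₀=82 at k=4, so the next step gives (m, d) = (41, 27) again — its k=1 value — and the period has length 4.

[41; 3, 20, 3, 82]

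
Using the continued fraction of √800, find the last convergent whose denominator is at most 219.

√800 = [28; 3, 1, 1, 13, 1, 1, 3, 56, …] (period length 8).
Convergents:
  p_0/q_0 = 28/1
  p_1/q_1 = 85/3
  p_2/q_2 = 113/4
  p_3/q_3 = 198/7
  p_4/q_4 = 2687/95
  p_5/q_5 = 2885/102
  p_6/q_6 = 5572/197
  p_7/q_7 = 19601/693
q_6 = 197 ≤ 219 < 693 = q_7, so the answer is 5572/197.

5572/197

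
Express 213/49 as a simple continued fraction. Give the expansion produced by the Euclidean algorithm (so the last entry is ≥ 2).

213 = 4·49 + 17
49 = 2·17 + 15
17 = 1·15 + 2
15 = 7·2 + 1
2 = 2·1 + 0  (stop)
So 213/49 = [4; 2, 1, 7, 2].

[4; 2, 1, 7, 2]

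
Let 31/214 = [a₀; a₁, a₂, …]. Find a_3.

31 = 0·214 + 31   →  a_0 = 0
214 = 6·31 + 28   →  a_1 = 6
31 = 1·28 + 3   →  a_2 = 1
28 = 9·3 + 1   →  a_3 = 9

9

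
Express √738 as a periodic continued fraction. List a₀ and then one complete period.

[27; 6, 54]

a₀ = ⌊√738⌋ = 27.
With m₀=0, d₀=1 and mₖ₊₁ = dₖaₖ − mₖ, dₖ₊₁ = (n − mₖ₊₁²)/dₖ, aₖ₊₁ = ⌊(a₀+mₖ₊₁)/dₖ₊₁⌋:
  k=1: m=27, d=9, a=6
  k=2: m=27, d=1, a=54
d=1 and a=2a₀=54 at k=2, so the next step gives (m, d) = (27, 9) again — its k=1 value — and the period has length 2.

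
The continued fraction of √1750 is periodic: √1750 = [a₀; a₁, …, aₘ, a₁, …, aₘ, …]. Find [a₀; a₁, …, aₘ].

[41; 1, 4, 1, 82]

a₀ = ⌊√1750⌋ = 41.
With m₀=0, d₀=1 and mₖ₊₁ = dₖaₖ − mₖ, dₖ₊₁ = (n − mₖ₊₁²)/dₖ, aₖ₊₁ = ⌊(a₀+mₖ₊₁)/dₖ₊₁⌋:
  k=1: m=41, d=69, a=1
  k=2: m=28, d=14, a=4
  k=3: m=28, d=69, a=1
  k=4: m=41, d=1, a=82
d=1 and a=2a₀=82 at k=4, so the next step gives (m, d) = (41, 69) again — its k=1 value — and the period has length 4.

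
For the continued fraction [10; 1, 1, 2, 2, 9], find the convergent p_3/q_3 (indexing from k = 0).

53/5

Using pₖ = aₖpₖ₋₁ + pₖ₋₂, qₖ = aₖqₖ₋₁ + qₖ₋₂ (with p₋₁=1, p₋₂=0, q₋₁=0, q₋₂=1):
  k=0: a=10, p=10, q=1
  k=1: a=1, p=11, q=1
  k=2: a=1, p=21, q=2
  k=3: a=2, p=53, q=5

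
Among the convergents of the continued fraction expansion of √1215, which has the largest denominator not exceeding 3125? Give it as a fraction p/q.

102026/2927

√1215 = [34; 1, 5, 1, 68, …] (period length 4).
Convergents:
  p_0/q_0 = 34/1
  p_1/q_1 = 35/1
  p_2/q_2 = 209/6
  p_3/q_3 = 244/7
  p_4/q_4 = 16801/482
  p_5/q_5 = 17045/489
  p_6/q_6 = 102026/2927
  p_7/q_7 = 119071/3416
q_6 = 2927 ≤ 3125 < 3416 = q_7, so the answer is 102026/2927.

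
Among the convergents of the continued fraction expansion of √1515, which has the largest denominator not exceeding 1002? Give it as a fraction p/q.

√1515 = [38; 1, 11, 1, 76, …] (period length 4).
Convergents:
  p_0/q_0 = 38/1
  p_1/q_1 = 39/1
  p_2/q_2 = 467/12
  p_3/q_3 = 506/13
  p_4/q_4 = 38923/1000
  p_5/q_5 = 39429/1013
q_4 = 1000 ≤ 1002 < 1013 = q_5, so the answer is 38923/1000.

38923/1000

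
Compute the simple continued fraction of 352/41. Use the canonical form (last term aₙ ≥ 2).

[8; 1, 1, 2, 2, 3]

352 = 8*41 + 24
41 = 1*24 + 17
24 = 1*17 + 7
17 = 2*7 + 3
7 = 2*3 + 1
3 = 3*1 + 0  (stop)
So 352/41 = [8; 1, 1, 2, 2, 3].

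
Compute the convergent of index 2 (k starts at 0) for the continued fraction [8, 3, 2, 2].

Using pₖ = aₖpₖ₋₁ + pₖ₋₂, qₖ = aₖqₖ₋₁ + qₖ₋₂ (with p₋₁=1, p₋₂=0, q₋₁=0, q₋₂=1):
  k=0: a=8, p=8, q=1
  k=1: a=3, p=25, q=3
  k=2: a=2, p=58, q=7

58/7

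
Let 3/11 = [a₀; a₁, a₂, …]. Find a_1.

3

3 = 0·11 + 3   →  a_0 = 0
11 = 3·3 + 2   →  a_1 = 3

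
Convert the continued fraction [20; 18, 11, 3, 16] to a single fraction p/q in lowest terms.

Fold from the inside: start with 16/1.
  3 + 1/16 = 49/16
  11 + 16/49 = 555/49
  18 + 49/555 = 10039/555
  20 + 555/10039 = 201335/10039

201335/10039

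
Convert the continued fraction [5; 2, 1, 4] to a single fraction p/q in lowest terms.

75/14

Fold from the inside: start with 4/1.
  1 + 1/4 = 5/4
  2 + 4/5 = 14/5
  5 + 5/14 = 75/14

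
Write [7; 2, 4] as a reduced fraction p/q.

67/9

Using pₖ = aₖpₖ₋₁ + pₖ₋₂ and qₖ = aₖqₖ₋₁ + qₖ₋₂:
  k=0: a=7, p=7, q=1
  k=1: a=2, p=15, q=2
  k=2: a=4, p=67, q=9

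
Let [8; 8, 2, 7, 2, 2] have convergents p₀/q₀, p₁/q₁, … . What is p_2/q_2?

Using pₖ = aₖpₖ₋₁ + pₖ₋₂, qₖ = aₖqₖ₋₁ + qₖ₋₂ (with p₋₁=1, p₋₂=0, q₋₁=0, q₋₂=1):
  k=0: a=8, p=8, q=1
  k=1: a=8, p=65, q=8
  k=2: a=2, p=138, q=17

138/17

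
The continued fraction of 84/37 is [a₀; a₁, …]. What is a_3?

2

84 = 2·37 + 10   →  a_0 = 2
37 = 3·10 + 7   →  a_1 = 3
10 = 1·7 + 3   →  a_2 = 1
7 = 2·3 + 1   →  a_3 = 2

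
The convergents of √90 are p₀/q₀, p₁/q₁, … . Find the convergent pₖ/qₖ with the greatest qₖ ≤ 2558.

13329/1405

√90 = [9; 2, 18, …] (period length 2).
Convergents:
  p_0/q_0 = 9/1
  p_1/q_1 = 19/2
  p_2/q_2 = 351/37
  p_3/q_3 = 721/76
  p_4/q_4 = 13329/1405
  p_5/q_5 = 27379/2886
q_4 = 1405 ≤ 2558 < 2886 = q_5, so the answer is 13329/1405.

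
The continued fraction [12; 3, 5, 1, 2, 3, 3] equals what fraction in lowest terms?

7352/597

Using pₖ = aₖpₖ₋₁ + pₖ₋₂ and qₖ = aₖqₖ₋₁ + qₖ₋₂:
  k=0: a=12, p=12, q=1
  k=1: a=3, p=37, q=3
  k=2: a=5, p=197, q=16
  k=3: a=1, p=234, q=19
  k=4: a=2, p=665, q=54
  k=5: a=3, p=2229, q=181
  k=6: a=3, p=7352, q=597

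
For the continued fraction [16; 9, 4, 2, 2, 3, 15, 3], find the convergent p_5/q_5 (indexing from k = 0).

11147/692

Using pₖ = aₖpₖ₋₁ + pₖ₋₂, qₖ = aₖqₖ₋₁ + qₖ₋₂ (with p₋₁=1, p₋₂=0, q₋₁=0, q₋₂=1):
  k=0: a=16, p=16, q=1
  k=1: a=9, p=145, q=9
  k=2: a=4, p=596, q=37
  k=3: a=2, p=1337, q=83
  k=4: a=2, p=3270, q=203
  k=5: a=3, p=11147, q=692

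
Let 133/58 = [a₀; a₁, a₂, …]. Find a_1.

133 = 2·58 + 17   →  a_0 = 2
58 = 3·17 + 7   →  a_1 = 3

3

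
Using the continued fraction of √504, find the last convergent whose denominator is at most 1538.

19958/889

√504 = [22; 2, 4, 2, 44, …] (period length 4).
Convergents:
  p_0/q_0 = 22/1
  p_1/q_1 = 45/2
  p_2/q_2 = 202/9
  p_3/q_3 = 449/20
  p_4/q_4 = 19958/889
  p_5/q_5 = 40365/1798
q_4 = 889 ≤ 1538 < 1798 = q_5, so the answer is 19958/889.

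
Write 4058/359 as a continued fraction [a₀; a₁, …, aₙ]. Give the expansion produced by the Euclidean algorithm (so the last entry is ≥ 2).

[11; 3, 3, 2, 2, 6]

4058 = 11*359 + 109
359 = 3*109 + 32
109 = 3*32 + 13
32 = 2*13 + 6
13 = 2*6 + 1
6 = 6*1 + 0  (stop)
So 4058/359 = [11; 3, 3, 2, 2, 6].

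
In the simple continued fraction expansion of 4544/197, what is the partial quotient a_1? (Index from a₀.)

15

4544 = 23·197 + 13   →  a_0 = 23
197 = 15·13 + 2   →  a_1 = 15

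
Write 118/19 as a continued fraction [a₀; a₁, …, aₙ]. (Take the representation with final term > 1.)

118 = 6*19 + 4
19 = 4*4 + 3
4 = 1*3 + 1
3 = 3*1 + 0  (stop)
So 118/19 = [6; 4, 1, 3].

[6; 4, 1, 3]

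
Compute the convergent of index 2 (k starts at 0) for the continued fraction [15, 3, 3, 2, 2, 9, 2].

Using pₖ = aₖpₖ₋₁ + pₖ₋₂, qₖ = aₖqₖ₋₁ + qₖ₋₂ (with p₋₁=1, p₋₂=0, q₋₁=0, q₋₂=1):
  k=0: a=15, p=15, q=1
  k=1: a=3, p=46, q=3
  k=2: a=3, p=153, q=10

153/10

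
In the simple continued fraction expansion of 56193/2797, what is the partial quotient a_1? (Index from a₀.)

56193 = 20·2797 + 253   →  a_0 = 20
2797 = 11·253 + 14   →  a_1 = 11

11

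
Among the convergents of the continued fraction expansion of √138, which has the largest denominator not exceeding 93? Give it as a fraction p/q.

√138 = [11; 1, 2, 1, 22, …] (period length 4).
Convergents:
  p_0/q_0 = 11/1
  p_1/q_1 = 12/1
  p_2/q_2 = 35/3
  p_3/q_3 = 47/4
  p_4/q_4 = 1069/91
  p_5/q_5 = 1116/95
q_4 = 91 ≤ 93 < 95 = q_5, so the answer is 1069/91.

1069/91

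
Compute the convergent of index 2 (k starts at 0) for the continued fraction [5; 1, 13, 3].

83/14

Using pₖ = aₖpₖ₋₁ + pₖ₋₂, qₖ = aₖqₖ₋₁ + qₖ₋₂ (with p₋₁=1, p₋₂=0, q₋₁=0, q₋₂=1):
  k=0: a=5, p=5, q=1
  k=1: a=1, p=6, q=1
  k=2: a=13, p=83, q=14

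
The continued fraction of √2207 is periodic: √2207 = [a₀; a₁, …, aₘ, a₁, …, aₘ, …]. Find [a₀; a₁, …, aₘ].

a₀ = ⌊√2207⌋ = 46.
With m₀=0, d₀=1 and mₖ₊₁ = dₖaₖ − mₖ, dₖ₊₁ = (n − mₖ₊₁²)/dₖ, aₖ₊₁ = ⌊(a₀+mₖ₊₁)/dₖ₊₁⌋:
  k=1: m=46, d=91, a=1
  k=2: m=45, d=2, a=45
  k=3: m=45, d=91, a=1
  k=4: m=46, d=1, a=92
d=1 and a=2a₀=92 at k=4, so the next step gives (m, d) = (46, 91) again — its k=1 value — and the period has length 4.

[46; 1, 45, 1, 92]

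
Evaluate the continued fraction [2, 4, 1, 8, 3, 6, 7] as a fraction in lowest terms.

Fold from the inside: start with 7/1.
  6 + 1/7 = 43/7
  3 + 7/43 = 136/43
  8 + 43/136 = 1131/136
  1 + 136/1131 = 1267/1131
  4 + 1131/1267 = 6199/1267
  2 + 1267/6199 = 13665/6199

13665/6199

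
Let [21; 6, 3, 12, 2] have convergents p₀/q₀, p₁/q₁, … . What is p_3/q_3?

4951/234

Using pₖ = aₖpₖ₋₁ + pₖ₋₂, qₖ = aₖqₖ₋₁ + qₖ₋₂ (with p₋₁=1, p₋₂=0, q₋₁=0, q₋₂=1):
  k=0: a=21, p=21, q=1
  k=1: a=6, p=127, q=6
  k=2: a=3, p=402, q=19
  k=3: a=12, p=4951, q=234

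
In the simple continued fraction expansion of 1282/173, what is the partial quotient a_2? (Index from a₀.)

2

1282 = 7·173 + 71   →  a_0 = 7
173 = 2·71 + 31   →  a_1 = 2
71 = 2·31 + 9   →  a_2 = 2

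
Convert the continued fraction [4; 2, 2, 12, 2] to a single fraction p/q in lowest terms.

Using pₖ = aₖpₖ₋₁ + pₖ₋₂ and qₖ = aₖqₖ₋₁ + qₖ₋₂:
  k=0: a=4, p=4, q=1
  k=1: a=2, p=9, q=2
  k=2: a=2, p=22, q=5
  k=3: a=12, p=273, q=62
  k=4: a=2, p=568, q=129

568/129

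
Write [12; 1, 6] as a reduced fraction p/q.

Fold from the inside: start with 6/1.
  1 + 1/6 = 7/6
  12 + 6/7 = 90/7

90/7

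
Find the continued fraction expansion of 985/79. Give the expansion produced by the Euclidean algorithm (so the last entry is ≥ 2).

985 = 12*79 + 37
79 = 2*37 + 5
37 = 7*5 + 2
5 = 2*2 + 1
2 = 2*1 + 0  (stop)
So 985/79 = [12; 2, 7, 2, 2].

[12; 2, 7, 2, 2]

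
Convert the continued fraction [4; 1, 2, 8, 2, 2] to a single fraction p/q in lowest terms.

Fold from the inside: start with 2/1.
  2 + 1/2 = 5/2
  8 + 2/5 = 42/5
  2 + 5/42 = 89/42
  1 + 42/89 = 131/89
  4 + 89/131 = 613/131

613/131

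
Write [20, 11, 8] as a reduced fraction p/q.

1788/89

Fold from the inside: start with 8/1.
  11 + 1/8 = 89/8
  20 + 8/89 = 1788/89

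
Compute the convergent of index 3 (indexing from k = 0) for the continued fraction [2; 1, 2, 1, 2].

11/4

Using pₖ = aₖpₖ₋₁ + pₖ₋₂, qₖ = aₖqₖ₋₁ + qₖ₋₂ (with p₋₁=1, p₋₂=0, q₋₁=0, q₋₂=1):
  k=0: a=2, p=2, q=1
  k=1: a=1, p=3, q=1
  k=2: a=2, p=8, q=3
  k=3: a=1, p=11, q=4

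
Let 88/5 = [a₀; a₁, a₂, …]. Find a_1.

1

88 = 17·5 + 3   →  a_0 = 17
5 = 1·3 + 2   →  a_1 = 1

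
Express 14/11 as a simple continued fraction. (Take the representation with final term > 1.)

[1; 3, 1, 2]

14 = 1·11 + 3
11 = 3·3 + 2
3 = 1·2 + 1
2 = 2·1 + 0  (stop)
So 14/11 = [1; 3, 1, 2].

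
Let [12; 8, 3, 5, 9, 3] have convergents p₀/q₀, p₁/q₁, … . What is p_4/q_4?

14811/1222

Using pₖ = aₖpₖ₋₁ + pₖ₋₂, qₖ = aₖqₖ₋₁ + qₖ₋₂ (with p₋₁=1, p₋₂=0, q₋₁=0, q₋₂=1):
  k=0: a=12, p=12, q=1
  k=1: a=8, p=97, q=8
  k=2: a=3, p=303, q=25
  k=3: a=5, p=1612, q=133
  k=4: a=9, p=14811, q=1222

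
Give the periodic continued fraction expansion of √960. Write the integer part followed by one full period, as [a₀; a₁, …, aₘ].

[30; 1, 60]

a₀ = ⌊√960⌋ = 30.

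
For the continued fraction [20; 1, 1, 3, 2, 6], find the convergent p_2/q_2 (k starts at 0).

Using pₖ = aₖpₖ₋₁ + pₖ₋₂, qₖ = aₖqₖ₋₁ + qₖ₋₂ (with p₋₁=1, p₋₂=0, q₋₁=0, q₋₂=1):
  k=0: a=20, p=20, q=1
  k=1: a=1, p=21, q=1
  k=2: a=1, p=41, q=2

41/2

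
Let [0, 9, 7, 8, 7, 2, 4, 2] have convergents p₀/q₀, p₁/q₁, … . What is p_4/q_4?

Using pₖ = aₖpₖ₋₁ + pₖ₋₂, qₖ = aₖqₖ₋₁ + qₖ₋₂ (with p₋₁=1, p₋₂=0, q₋₁=0, q₋₂=1):
  k=0: a=0, p=0, q=1
  k=1: a=9, p=1, q=9
  k=2: a=7, p=7, q=64
  k=3: a=8, p=57, q=521
  k=4: a=7, p=406, q=3711

406/3711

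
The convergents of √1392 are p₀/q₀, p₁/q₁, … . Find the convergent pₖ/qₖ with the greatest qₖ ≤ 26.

√1392 = [37; 3, 4, 3, 74, …] (period length 4).
Convergents:
  p_0/q_0 = 37/1
  p_1/q_1 = 112/3
  p_2/q_2 = 485/13
  p_3/q_3 = 1567/42
q_2 = 13 ≤ 26 < 42 = q_3, so the answer is 485/13.

485/13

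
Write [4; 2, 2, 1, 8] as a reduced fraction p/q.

Fold from the inside: start with 8/1.
  1 + 1/8 = 9/8
  2 + 8/9 = 26/9
  2 + 9/26 = 61/26
  4 + 26/61 = 270/61

270/61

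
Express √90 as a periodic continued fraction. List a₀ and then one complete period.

a₀ = ⌊√90⌋ = 9.
With m₀=0, d₀=1 and mₖ₊₁ = dₖaₖ − mₖ, dₖ₊₁ = (n − mₖ₊₁²)/dₖ, aₖ₊₁ = ⌊(a₀+mₖ₊₁)/dₖ₊₁⌋:
  k=1: m=9, d=9, a=2
  k=2: m=9, d=1, a=18
d=1 and a=2a₀=18 at k=2, so the next step gives (m, d) = (9, 9) again — its k=1 value — and the period has length 2.

[9; 2, 18]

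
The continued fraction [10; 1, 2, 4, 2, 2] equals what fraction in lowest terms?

759/71

Fold from the inside: start with 2/1.
  2 + 1/2 = 5/2
  4 + 2/5 = 22/5
  2 + 5/22 = 49/22
  1 + 22/49 = 71/49
  10 + 49/71 = 759/71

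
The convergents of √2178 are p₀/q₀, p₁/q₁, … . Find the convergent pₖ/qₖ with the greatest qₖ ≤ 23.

140/3

√2178 = [46; 1, 2, 46, 2, 1, 92, …] (period length 6).
Convergents:
  p_0/q_0 = 46/1
  p_1/q_1 = 47/1
  p_2/q_2 = 140/3
  p_3/q_3 = 6487/139
q_2 = 3 ≤ 23 < 139 = q_3, so the answer is 140/3.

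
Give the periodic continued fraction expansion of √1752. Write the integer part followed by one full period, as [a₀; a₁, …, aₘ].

[41; 1, 5, 1, 82]

a₀ = ⌊√1752⌋ = 41.
With m₀=0, d₀=1 and mₖ₊₁ = dₖaₖ − mₖ, dₖ₊₁ = (n − mₖ₊₁²)/dₖ, aₖ₊₁ = ⌊(a₀+mₖ₊₁)/dₖ₊₁⌋:
  k=1: m=41, d=71, a=1
  k=2: m=30, d=12, a=5
  k=3: m=30, d=71, a=1
  k=4: m=41, d=1, a=82
d=1 and a=2a₀=82 at k=4, so the next step gives (m, d) = (41, 71) again — its k=1 value — and the period has length 4.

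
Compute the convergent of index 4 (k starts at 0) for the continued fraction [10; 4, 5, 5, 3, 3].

Using pₖ = aₖpₖ₋₁ + pₖ₋₂, qₖ = aₖqₖ₋₁ + qₖ₋₂ (with p₋₁=1, p₋₂=0, q₋₁=0, q₋₂=1):
  k=0: a=10, p=10, q=1
  k=1: a=4, p=41, q=4
  k=2: a=5, p=215, q=21
  k=3: a=5, p=1116, q=109
  k=4: a=3, p=3563, q=348

3563/348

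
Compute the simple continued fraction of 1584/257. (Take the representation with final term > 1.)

[6; 6, 8, 2, 2]

1584 = 6*257 + 42
257 = 6*42 + 5
42 = 8*5 + 2
5 = 2*2 + 1
2 = 2*1 + 0  (stop)
So 1584/257 = [6; 6, 8, 2, 2].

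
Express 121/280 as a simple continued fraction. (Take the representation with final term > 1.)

121 = 0×280 + 121
280 = 2×121 + 38
121 = 3×38 + 7
38 = 5×7 + 3
7 = 2×3 + 1
3 = 3×1 + 0  (stop)
So 121/280 = [0; 2, 3, 5, 2, 3].

[0; 2, 3, 5, 2, 3]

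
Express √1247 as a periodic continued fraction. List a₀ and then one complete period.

[35; 3, 5, 9, 1, 9, 5, 3, 70]

a₀ = ⌊√1247⌋ = 35.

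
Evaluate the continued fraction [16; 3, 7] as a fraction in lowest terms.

359/22

Using pₖ = aₖpₖ₋₁ + pₖ₋₂ and qₖ = aₖqₖ₋₁ + qₖ₋₂:
  k=0: a=16, p=16, q=1
  k=1: a=3, p=49, q=3
  k=2: a=7, p=359, q=22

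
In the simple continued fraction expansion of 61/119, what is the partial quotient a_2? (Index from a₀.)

61 = 0·119 + 61   →  a_0 = 0
119 = 1·61 + 58   →  a_1 = 1
61 = 1·58 + 3   →  a_2 = 1

1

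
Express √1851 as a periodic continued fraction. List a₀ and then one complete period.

a₀ = ⌊√1851⌋ = 43.
With m₀=0, d₀=1 and mₖ₊₁ = dₖaₖ − mₖ, dₖ₊₁ = (n − mₖ₊₁²)/dₖ, aₖ₊₁ = ⌊(a₀+mₖ₊₁)/dₖ₊₁⌋:
  k=1: m=43, d=2, a=43
  k=2: m=43, d=1, a=86
d=1 and a=2a₀=86 at k=2, so the next step gives (m, d) = (43, 2) again — its k=1 value — and the period has length 2.

[43; 43, 86]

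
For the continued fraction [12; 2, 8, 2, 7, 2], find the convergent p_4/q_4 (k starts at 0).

Using pₖ = aₖpₖ₋₁ + pₖ₋₂, qₖ = aₖqₖ₋₁ + qₖ₋₂ (with p₋₁=1, p₋₂=0, q₋₁=0, q₋₂=1):
  k=0: a=12, p=12, q=1
  k=1: a=2, p=25, q=2
  k=2: a=8, p=212, q=17
  k=3: a=2, p=449, q=36
  k=4: a=7, p=3355, q=269

3355/269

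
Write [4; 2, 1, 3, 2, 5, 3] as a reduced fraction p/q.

1888/433

Fold from the inside: start with 3/1.
  5 + 1/3 = 16/3
  2 + 3/16 = 35/16
  3 + 16/35 = 121/35
  1 + 35/121 = 156/121
  2 + 121/156 = 433/156
  4 + 156/433 = 1888/433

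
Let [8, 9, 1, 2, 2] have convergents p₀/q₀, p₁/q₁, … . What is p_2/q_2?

Using pₖ = aₖpₖ₋₁ + pₖ₋₂, qₖ = aₖqₖ₋₁ + qₖ₋₂ (with p₋₁=1, p₋₂=0, q₋₁=0, q₋₂=1):
  k=0: a=8, p=8, q=1
  k=1: a=9, p=73, q=9
  k=2: a=1, p=81, q=10

81/10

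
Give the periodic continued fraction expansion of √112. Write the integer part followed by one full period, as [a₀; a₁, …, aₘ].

[10; 1, 1, 2, 1, 1, 20]

a₀ = ⌊√112⌋ = 10.
With m₀=0, d₀=1 and mₖ₊₁ = dₖaₖ − mₖ, dₖ₊₁ = (n − mₖ₊₁²)/dₖ, aₖ₊₁ = ⌊(a₀+mₖ₊₁)/dₖ₊₁⌋:
  k=1: m=10, d=12, a=1
  k=2: m=2, d=9, a=1
  k=3: m=7, d=7, a=2
  k=4: m=7, d=9, a=1
  k=5: m=2, d=12, a=1
  k=6: m=10, d=1, a=20
d=1 and a=2a₀=20 at k=6, so the next step gives (m, d) = (10, 12) again — its k=1 value — and the period has length 6.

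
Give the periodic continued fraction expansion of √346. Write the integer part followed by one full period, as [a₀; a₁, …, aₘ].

a₀ = ⌊√346⌋ = 18.
With m₀=0, d₀=1 and mₖ₊₁ = dₖaₖ − mₖ, dₖ₊₁ = (n − mₖ₊₁²)/dₖ, aₖ₊₁ = ⌊(a₀+mₖ₊₁)/dₖ₊₁⌋:
  k=1: m=18, d=22, a=1
  k=2: m=4, d=15, a=1
  k=3: m=11, d=15, a=1
  k=4: m=4, d=22, a=1
  k=5: m=18, d=1, a=36
d=1 and a=2a₀=36 at k=5, so the next step gives (m, d) = (18, 22) again — its k=1 value — and the period has length 5.

[18; 1, 1, 1, 1, 36]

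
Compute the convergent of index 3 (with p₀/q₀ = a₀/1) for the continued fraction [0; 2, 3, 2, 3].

7/16

Using pₖ = aₖpₖ₋₁ + pₖ₋₂, qₖ = aₖqₖ₋₁ + qₖ₋₂ (with p₋₁=1, p₋₂=0, q₋₁=0, q₋₂=1):
  k=0: a=0, p=0, q=1
  k=1: a=2, p=1, q=2
  k=2: a=3, p=3, q=7
  k=3: a=2, p=7, q=16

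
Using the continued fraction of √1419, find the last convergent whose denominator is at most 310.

√1419 = [37; 1, 2, 37, 2, 1, 74, …] (period length 6).
Convergents:
  p_0/q_0 = 37/1
  p_1/q_1 = 38/1
  p_2/q_2 = 113/3
  p_3/q_3 = 4219/112
  p_4/q_4 = 8551/227
  p_5/q_5 = 12770/339
q_4 = 227 ≤ 310 < 339 = q_5, so the answer is 8551/227.

8551/227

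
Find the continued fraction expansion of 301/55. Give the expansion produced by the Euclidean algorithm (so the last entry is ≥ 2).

301 = 5×55 + 26
55 = 2×26 + 3
26 = 8×3 + 2
3 = 1×2 + 1
2 = 2×1 + 0  (stop)
So 301/55 = [5; 2, 8, 1, 2].

[5; 2, 8, 1, 2]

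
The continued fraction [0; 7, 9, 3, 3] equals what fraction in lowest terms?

Using pₖ = aₖpₖ₋₁ + pₖ₋₂ and qₖ = aₖqₖ₋₁ + qₖ₋₂:
  k=0: a=0, p=0, q=1
  k=1: a=7, p=1, q=7
  k=2: a=9, p=9, q=64
  k=3: a=3, p=28, q=199
  k=4: a=3, p=93, q=661

93/661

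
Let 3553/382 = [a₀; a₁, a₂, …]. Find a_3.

9

3553 = 9·382 + 115   →  a_0 = 9
382 = 3·115 + 37   →  a_1 = 3
115 = 3·37 + 4   →  a_2 = 3
37 = 9·4 + 1   →  a_3 = 9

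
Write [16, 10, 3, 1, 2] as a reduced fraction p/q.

Using pₖ = aₖpₖ₋₁ + pₖ₋₂ and qₖ = aₖqₖ₋₁ + qₖ₋₂:
  k=0: a=16, p=16, q=1
  k=1: a=10, p=161, q=10
  k=2: a=3, p=499, q=31
  k=3: a=1, p=660, q=41
  k=4: a=2, p=1819, q=113

1819/113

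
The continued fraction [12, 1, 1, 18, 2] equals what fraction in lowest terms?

Fold from the inside: start with 2/1.
  18 + 1/2 = 37/2
  1 + 2/37 = 39/37
  1 + 37/39 = 76/39
  12 + 39/76 = 951/76

951/76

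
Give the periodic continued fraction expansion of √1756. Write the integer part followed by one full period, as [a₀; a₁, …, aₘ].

a₀ = ⌊√1756⌋ = 41.
With m₀=0, d₀=1 and mₖ₊₁ = dₖaₖ − mₖ, dₖ₊₁ = (n − mₖ₊₁²)/dₖ, aₖ₊₁ = ⌊(a₀+mₖ₊₁)/dₖ₊₁⌋:
  k=1: m=41, d=75, a=1
  k=2: m=34, d=8, a=9
  k=3: m=38, d=39, a=2
  k=4: m=40, d=4, a=20
  k=5: m=40, d=39, a=2
  k=6: m=38, d=8, a=9
  k=7: m=34, d=75, a=1
  k=8: m=41, d=1, a=82
d=1 and a=2a₀=82 at k=8, so the next step gives (m, d) = (41, 75) again — its k=1 value — and the period has length 8.

[41; 1, 9, 2, 20, 2, 9, 1, 82]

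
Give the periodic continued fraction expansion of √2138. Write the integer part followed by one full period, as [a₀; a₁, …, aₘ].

a₀ = ⌊√2138⌋ = 46.
With m₀=0, d₀=1 and mₖ₊₁ = dₖaₖ − mₖ, dₖ₊₁ = (n − mₖ₊₁²)/dₖ, aₖ₊₁ = ⌊(a₀+mₖ₊₁)/dₖ₊₁⌋:
  k=1: m=46, d=22, a=4
  k=2: m=42, d=17, a=5
  k=3: m=43, d=17, a=5
  k=4: m=42, d=22, a=4
  k=5: m=46, d=1, a=92
d=1 and a=2a₀=92 at k=5, so the next step gives (m, d) = (46, 22) again — its k=1 value — and the period has length 5.

[46; 4, 5, 5, 4, 92]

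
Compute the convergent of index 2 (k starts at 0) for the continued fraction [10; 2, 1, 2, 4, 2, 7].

31/3

Using pₖ = aₖpₖ₋₁ + pₖ₋₂, qₖ = aₖqₖ₋₁ + qₖ₋₂ (with p₋₁=1, p₋₂=0, q₋₁=0, q₋₂=1):
  k=0: a=10, p=10, q=1
  k=1: a=2, p=21, q=2
  k=2: a=1, p=31, q=3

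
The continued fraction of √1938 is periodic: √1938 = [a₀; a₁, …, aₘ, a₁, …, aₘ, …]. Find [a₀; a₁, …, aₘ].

a₀ = ⌊√1938⌋ = 44.
With m₀=0, d₀=1 and mₖ₊₁ = dₖaₖ − mₖ, dₖ₊₁ = (n − mₖ₊₁²)/dₖ, aₖ₊₁ = ⌊(a₀+mₖ₊₁)/dₖ₊₁⌋:
  k=1: m=44, d=2, a=44
  k=2: m=44, d=1, a=88
d=1 and a=2a₀=88 at k=2, so the next step gives (m, d) = (44, 2) again — its k=1 value — and the period has length 2.

[44; 44, 88]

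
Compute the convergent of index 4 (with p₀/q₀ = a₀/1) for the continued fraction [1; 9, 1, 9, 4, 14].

447/406

Using pₖ = aₖpₖ₋₁ + pₖ₋₂, qₖ = aₖqₖ₋₁ + qₖ₋₂ (with p₋₁=1, p₋₂=0, q₋₁=0, q₋₂=1):
  k=0: a=1, p=1, q=1
  k=1: a=9, p=10, q=9
  k=2: a=1, p=11, q=10
  k=3: a=9, p=109, q=99
  k=4: a=4, p=447, q=406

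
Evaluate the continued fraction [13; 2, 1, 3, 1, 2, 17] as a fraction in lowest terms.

Fold from the inside: start with 17/1.
  2 + 1/17 = 35/17
  1 + 17/35 = 52/35
  3 + 35/52 = 191/52
  1 + 52/191 = 243/191
  2 + 191/243 = 677/243
  13 + 243/677 = 9044/677

9044/677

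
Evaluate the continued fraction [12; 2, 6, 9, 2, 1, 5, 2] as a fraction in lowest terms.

56977/4572

Using pₖ = aₖpₖ₋₁ + pₖ₋₂ and qₖ = aₖqₖ₋₁ + qₖ₋₂:
  k=0: a=12, p=12, q=1
  k=1: a=2, p=25, q=2
  k=2: a=6, p=162, q=13
  k=3: a=9, p=1483, q=119
  k=4: a=2, p=3128, q=251
  k=5: a=1, p=4611, q=370
  k=6: a=5, p=26183, q=2101
  k=7: a=2, p=56977, q=4572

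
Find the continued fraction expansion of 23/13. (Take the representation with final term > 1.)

[1; 1, 3, 3]

23 = 1*13 + 10
13 = 1*10 + 3
10 = 3*3 + 1
3 = 3*1 + 0  (stop)
So 23/13 = [1; 1, 3, 3].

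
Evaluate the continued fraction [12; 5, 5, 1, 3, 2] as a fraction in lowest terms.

Using pₖ = aₖpₖ₋₁ + pₖ₋₂ and qₖ = aₖqₖ₋₁ + qₖ₋₂:
  k=0: a=12, p=12, q=1
  k=1: a=5, p=61, q=5
  k=2: a=5, p=317, q=26
  k=3: a=1, p=378, q=31
  k=4: a=3, p=1451, q=119
  k=5: a=2, p=3280, q=269

3280/269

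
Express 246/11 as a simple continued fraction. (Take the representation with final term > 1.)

246 = 22*11 + 4
11 = 2*4 + 3
4 = 1*3 + 1
3 = 3*1 + 0  (stop)
So 246/11 = [22; 2, 1, 3].

[22; 2, 1, 3]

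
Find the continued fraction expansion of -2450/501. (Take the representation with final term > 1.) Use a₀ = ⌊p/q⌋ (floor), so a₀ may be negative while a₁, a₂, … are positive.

-2450 = -5×501 + 55
501 = 9×55 + 6
55 = 9×6 + 1
6 = 6×1 + 0  (stop)
So -2450/501 = [-5; 9, 9, 6].

[-5; 9, 9, 6]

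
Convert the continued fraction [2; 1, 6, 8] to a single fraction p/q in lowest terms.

Using pₖ = aₖpₖ₋₁ + pₖ₋₂ and qₖ = aₖqₖ₋₁ + qₖ₋₂:
  k=0: a=2, p=2, q=1
  k=1: a=1, p=3, q=1
  k=2: a=6, p=20, q=7
  k=3: a=8, p=163, q=57

163/57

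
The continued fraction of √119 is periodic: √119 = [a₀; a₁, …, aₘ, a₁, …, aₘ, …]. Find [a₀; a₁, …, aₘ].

[10; 1, 9, 1, 20]

a₀ = ⌊√119⌋ = 10.
With m₀=0, d₀=1 and mₖ₊₁ = dₖaₖ − mₖ, dₖ₊₁ = (n − mₖ₊₁²)/dₖ, aₖ₊₁ = ⌊(a₀+mₖ₊₁)/dₖ₊₁⌋:
  k=1: m=10, d=19, a=1
  k=2: m=9, d=2, a=9
  k=3: m=9, d=19, a=1
  k=4: m=10, d=1, a=20
d=1 and a=2a₀=20 at k=4, so the next step gives (m, d) = (10, 19) again — its k=1 value — and the period has length 4.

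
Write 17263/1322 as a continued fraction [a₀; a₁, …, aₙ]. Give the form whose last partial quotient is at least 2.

[13; 17, 5, 1, 12]

17263 = 13·1322 + 77
1322 = 17·77 + 13
77 = 5·13 + 12
13 = 1·12 + 1
12 = 12·1 + 0  (stop)
So 17263/1322 = [13; 17, 5, 1, 12].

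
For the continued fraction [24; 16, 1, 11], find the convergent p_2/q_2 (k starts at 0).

409/17

Using pₖ = aₖpₖ₋₁ + pₖ₋₂, qₖ = aₖqₖ₋₁ + qₖ₋₂ (with p₋₁=1, p₋₂=0, q₋₁=0, q₋₂=1):
  k=0: a=24, p=24, q=1
  k=1: a=16, p=385, q=16
  k=2: a=1, p=409, q=17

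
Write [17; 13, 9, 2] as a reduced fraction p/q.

Fold from the inside: start with 2/1.
  9 + 1/2 = 19/2
  13 + 2/19 = 249/19
  17 + 19/249 = 4252/249

4252/249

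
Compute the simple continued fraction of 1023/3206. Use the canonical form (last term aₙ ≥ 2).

1023 = 0·3206 + 1023
3206 = 3·1023 + 137
1023 = 7·137 + 64
137 = 2·64 + 9
64 = 7·9 + 1
9 = 9·1 + 0  (stop)
So 1023/3206 = [0; 3, 7, 2, 7, 9].

[0; 3, 7, 2, 7, 9]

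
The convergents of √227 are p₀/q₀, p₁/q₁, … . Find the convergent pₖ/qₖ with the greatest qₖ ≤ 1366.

√227 = [15; 15, 30, …] (period length 2).
Convergents:
  p_0/q_0 = 15/1
  p_1/q_1 = 226/15
  p_2/q_2 = 6795/451
  p_3/q_3 = 102151/6780
q_2 = 451 ≤ 1366 < 6780 = q_3, so the answer is 6795/451.

6795/451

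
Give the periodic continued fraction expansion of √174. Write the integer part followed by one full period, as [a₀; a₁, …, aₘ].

[13; 5, 4, 5, 26]

a₀ = ⌊√174⌋ = 13.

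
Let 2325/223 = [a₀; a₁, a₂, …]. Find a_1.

2

2325 = 10·223 + 95   →  a_0 = 10
223 = 2·95 + 33   →  a_1 = 2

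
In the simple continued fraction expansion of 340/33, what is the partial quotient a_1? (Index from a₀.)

340 = 10·33 + 10   →  a_0 = 10
33 = 3·10 + 3   →  a_1 = 3

3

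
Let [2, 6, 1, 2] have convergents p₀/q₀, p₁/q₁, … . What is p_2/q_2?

15/7

Using pₖ = aₖpₖ₋₁ + pₖ₋₂, qₖ = aₖqₖ₋₁ + qₖ₋₂ (with p₋₁=1, p₋₂=0, q₋₁=0, q₋₂=1):
  k=0: a=2, p=2, q=1
  k=1: a=6, p=13, q=6
  k=2: a=1, p=15, q=7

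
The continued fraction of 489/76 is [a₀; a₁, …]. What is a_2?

3

489 = 6·76 + 33   →  a_0 = 6
76 = 2·33 + 10   →  a_1 = 2
33 = 3·10 + 3   →  a_2 = 3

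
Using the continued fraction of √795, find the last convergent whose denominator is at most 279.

√795 = [28; 5, 9, 5, 56, …] (period length 4).
Convergents:
  p_0/q_0 = 28/1
  p_1/q_1 = 141/5
  p_2/q_2 = 1297/46
  p_3/q_3 = 6626/235
  p_4/q_4 = 372353/13206
q_3 = 235 ≤ 279 < 13206 = q_4, so the answer is 6626/235.

6626/235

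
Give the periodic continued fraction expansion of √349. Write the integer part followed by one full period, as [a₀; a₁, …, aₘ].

a₀ = ⌊√349⌋ = 18.

[18; 1, 2, 7, 7, 2, 1, 36]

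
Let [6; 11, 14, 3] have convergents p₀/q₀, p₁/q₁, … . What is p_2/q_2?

Using pₖ = aₖpₖ₋₁ + pₖ₋₂, qₖ = aₖqₖ₋₁ + qₖ₋₂ (with p₋₁=1, p₋₂=0, q₋₁=0, q₋₂=1):
  k=0: a=6, p=6, q=1
  k=1: a=11, p=67, q=11
  k=2: a=14, p=944, q=155

944/155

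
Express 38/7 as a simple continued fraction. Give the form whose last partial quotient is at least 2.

[5; 2, 3]

38 = 5·7 + 3
7 = 2·3 + 1
3 = 3·1 + 0  (stop)
So 38/7 = [5; 2, 3].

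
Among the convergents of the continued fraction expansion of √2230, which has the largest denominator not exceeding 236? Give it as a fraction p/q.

√2230 = [47; 4, 2, 18, 2, 4, 94, …] (period length 6).
Convergents:
  p_0/q_0 = 47/1
  p_1/q_1 = 189/4
  p_2/q_2 = 425/9
  p_3/q_3 = 7839/166
  p_4/q_4 = 16103/341
q_3 = 166 ≤ 236 < 341 = q_4, so the answer is 7839/166.

7839/166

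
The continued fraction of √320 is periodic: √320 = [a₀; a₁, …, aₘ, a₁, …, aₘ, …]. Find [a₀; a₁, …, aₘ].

[17; 1, 7, 1, 34]

a₀ = ⌊√320⌋ = 17.
With m₀=0, d₀=1 and mₖ₊₁ = dₖaₖ − mₖ, dₖ₊₁ = (n − mₖ₊₁²)/dₖ, aₖ₊₁ = ⌊(a₀+mₖ₊₁)/dₖ₊₁⌋:
  k=1: m=17, d=31, a=1
  k=2: m=14, d=4, a=7
  k=3: m=14, d=31, a=1
  k=4: m=17, d=1, a=34
d=1 and a=2a₀=34 at k=4, so the next step gives (m, d) = (17, 31) again — its k=1 value — and the period has length 4.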